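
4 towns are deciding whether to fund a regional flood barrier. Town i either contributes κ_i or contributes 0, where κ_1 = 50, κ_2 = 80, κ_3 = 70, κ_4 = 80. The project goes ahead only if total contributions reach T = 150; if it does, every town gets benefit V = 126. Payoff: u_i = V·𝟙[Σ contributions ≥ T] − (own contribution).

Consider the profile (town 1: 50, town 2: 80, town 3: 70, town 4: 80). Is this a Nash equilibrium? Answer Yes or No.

Total = 280 ≥ 150: provided.
Town 1 (pledges 50, payoff 76): dropping to 0 → total 230, payoff 126. Profitable deviation.

No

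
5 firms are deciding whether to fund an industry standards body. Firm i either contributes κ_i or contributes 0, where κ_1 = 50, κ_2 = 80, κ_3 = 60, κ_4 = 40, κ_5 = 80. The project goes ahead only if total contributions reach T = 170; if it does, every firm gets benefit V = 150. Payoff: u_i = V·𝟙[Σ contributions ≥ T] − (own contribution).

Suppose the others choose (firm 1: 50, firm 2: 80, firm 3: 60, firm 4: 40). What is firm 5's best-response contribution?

0

Others' total = 230 ≥ 170; contributing adds cost 80 for no extra benefit.
Best response: 0.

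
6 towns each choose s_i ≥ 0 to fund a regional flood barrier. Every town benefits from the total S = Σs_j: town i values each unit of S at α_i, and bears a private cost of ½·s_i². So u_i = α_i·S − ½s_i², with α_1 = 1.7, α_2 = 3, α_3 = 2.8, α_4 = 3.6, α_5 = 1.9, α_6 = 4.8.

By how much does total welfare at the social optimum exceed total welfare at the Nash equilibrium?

Town i's FOC: ∂u_i/∂s_i = α_i − s_i = 0, so s_i* = α_i.
NE contributions = (1.7, 3, 2.8, 3.6, 1.9, 4.8); S = 17.8.
W^NE = (Σα)·S − ½Σα_i² = 17.8² − ½·59.34 = 287.17.
Planner sets s_i = Σα_j = 17.8 for every i, so S^SO = 6·17.8 = 106.8.
W^SO = (Σα)·S^SO − ½·6·(Σα)² = (6/2)·17.8² = 950.52.
Deadweight loss = W^SO − W^NE = 663.35.

663.35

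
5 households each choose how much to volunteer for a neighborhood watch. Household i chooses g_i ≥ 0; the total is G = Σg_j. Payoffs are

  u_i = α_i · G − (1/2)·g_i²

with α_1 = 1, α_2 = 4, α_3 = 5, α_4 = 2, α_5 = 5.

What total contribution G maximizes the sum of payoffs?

Planner FOC: ∂(Σu_j)/∂g_i = (Σα_j) − g_i = 0, so g_i^SO = Σα_j = 17 for every i; G^SO = 85.

85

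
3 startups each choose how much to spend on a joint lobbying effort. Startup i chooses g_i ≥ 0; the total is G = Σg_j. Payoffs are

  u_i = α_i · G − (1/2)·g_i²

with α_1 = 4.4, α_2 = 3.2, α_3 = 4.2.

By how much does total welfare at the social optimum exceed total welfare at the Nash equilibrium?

93.24

Startup i's FOC: ∂u_i/∂g_i = α_i − g_i = 0, so g_i* = α_i.
NE contributions = (4.4, 3.2, 4.2); G = 11.8.
W^NE = (Σα)·G − ½Σα_i² = 11.8² − ½·47.24 = 115.62.
Planner sets g_i = Σα_j = 11.8 for every i, so G^SO = 3·11.8 = 35.4.
W^SO = (Σα)·G^SO − ½·3·(Σα)² = (3/2)·11.8² = 208.86.
Deadweight loss = W^SO − W^NE = 93.24.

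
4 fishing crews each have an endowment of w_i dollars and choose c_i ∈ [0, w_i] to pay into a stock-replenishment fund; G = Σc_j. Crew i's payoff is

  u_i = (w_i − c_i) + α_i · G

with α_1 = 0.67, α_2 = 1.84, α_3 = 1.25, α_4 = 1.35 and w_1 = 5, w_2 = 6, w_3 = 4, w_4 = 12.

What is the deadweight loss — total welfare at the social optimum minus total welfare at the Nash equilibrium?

20.55

∂u_i/∂c_i = α_i − 1, so crew i contributes w_i if α_i > 1, else 0.
α_i > 1 for i ∈ {2, 3, 4}; NE contributions (0, 6, 4, 12), G = 22.
W^NE = Σw_i − G^NE + (Σα_i)·G^NE = 27 + 4.11·22 = 117.42.
Planner: ∂(Σu_j)/∂c_i = Σα_j − 1 = 4.11 > 0, so everyone contributes w_i; G^SO = 27, W^SO = 27 + 4.11·27 = 137.97.
Deadweight loss = 20.55.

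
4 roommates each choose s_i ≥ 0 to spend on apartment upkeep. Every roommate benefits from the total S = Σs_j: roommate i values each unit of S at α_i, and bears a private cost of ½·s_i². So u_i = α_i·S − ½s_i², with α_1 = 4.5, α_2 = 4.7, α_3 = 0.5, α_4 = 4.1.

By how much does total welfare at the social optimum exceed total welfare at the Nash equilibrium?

Roommate i's FOC: ∂u_i/∂s_i = α_i − s_i = 0, so s_i* = α_i.
NE contributions = (4.5, 4.7, 0.5, 4.1); S = 13.8.
W^NE = (Σα)·S − ½Σα_i² = 13.8² − ½·59.4 = 160.74.
Planner sets s_i = Σα_j = 13.8 for every i, so S^SO = 4·13.8 = 55.2.
W^SO = (Σα)·S^SO − ½·4·(Σα)² = (4/2)·13.8² = 380.88.
Deadweight loss = W^SO − W^NE = 220.14.

220.14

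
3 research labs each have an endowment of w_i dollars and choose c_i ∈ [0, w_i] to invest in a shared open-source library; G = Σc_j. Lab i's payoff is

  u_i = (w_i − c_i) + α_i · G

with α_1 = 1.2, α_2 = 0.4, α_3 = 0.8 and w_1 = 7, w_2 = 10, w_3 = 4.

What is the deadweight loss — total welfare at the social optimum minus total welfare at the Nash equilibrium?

∂u_i/∂c_i = α_i − 1, so lab i contributes w_i if α_i > 1, else 0.
α_i > 1 for i ∈ {1}; NE contributions (7, 0, 0), G = 7.
W^NE = Σw_i − G^NE + (Σα_i)·G^NE = 21 + 1.4·7 = 30.8.
Planner: ∂(Σu_j)/∂c_i = Σα_j − 1 = 1.4 > 0, so everyone contributes w_i; G^SO = 21, W^SO = 21 + 1.4·21 = 50.4.
Deadweight loss = 19.6.

19.6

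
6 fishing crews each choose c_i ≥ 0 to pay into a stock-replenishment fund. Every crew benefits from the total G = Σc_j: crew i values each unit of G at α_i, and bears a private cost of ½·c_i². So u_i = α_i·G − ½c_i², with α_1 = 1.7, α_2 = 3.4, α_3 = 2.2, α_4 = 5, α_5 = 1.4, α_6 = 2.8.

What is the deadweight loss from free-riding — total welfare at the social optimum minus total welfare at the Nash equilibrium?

571.545

Crew i's FOC: ∂u_i/∂c_i = α_i − c_i = 0, so c_i* = α_i.
NE contributions = (1.7, 3.4, 2.2, 5, 1.4, 2.8); G = 16.5.
W^NE = (Σα)·G − ½Σα_i² = 16.5² − ½·54.09 = 245.205.
Planner sets c_i = Σα_j = 16.5 for every i, so G^SO = 6·16.5 = 99.
W^SO = (Σα)·G^SO − ½·6·(Σα)² = (6/2)·16.5² = 816.75.
Deadweight loss = W^SO − W^NE = 571.545.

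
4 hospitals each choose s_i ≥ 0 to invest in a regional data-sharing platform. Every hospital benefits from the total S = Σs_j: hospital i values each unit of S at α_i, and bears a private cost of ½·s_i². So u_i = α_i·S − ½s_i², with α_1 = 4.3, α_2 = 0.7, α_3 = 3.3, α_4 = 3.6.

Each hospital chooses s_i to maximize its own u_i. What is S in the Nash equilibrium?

Hospital i's FOC: ∂u_i/∂s_i = α_i − s_i = 0, so s_i* = α_i.
NE contributions = (4.3, 0.7, 3.3, 3.6); S = 11.9.

11.9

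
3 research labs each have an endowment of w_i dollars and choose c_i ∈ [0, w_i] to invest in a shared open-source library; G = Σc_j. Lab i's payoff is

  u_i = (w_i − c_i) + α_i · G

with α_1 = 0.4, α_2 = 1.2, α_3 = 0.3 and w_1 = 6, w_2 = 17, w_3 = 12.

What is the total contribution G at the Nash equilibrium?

∂u_i/∂c_i = α_i − 1, so lab i contributes w_i if α_i > 1, else 0.
α_i > 1 for i ∈ {2}; NE contributions (0, 17, 0), G = 17.

17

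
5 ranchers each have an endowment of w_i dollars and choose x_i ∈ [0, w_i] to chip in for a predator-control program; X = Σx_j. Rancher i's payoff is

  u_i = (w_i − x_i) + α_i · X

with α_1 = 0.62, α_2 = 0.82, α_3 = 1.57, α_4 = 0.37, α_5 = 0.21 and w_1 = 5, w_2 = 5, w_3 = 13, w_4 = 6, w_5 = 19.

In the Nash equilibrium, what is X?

13

∂u_i/∂x_i = α_i − 1, so rancher i contributes w_i if α_i > 1, else 0.
α_i > 1 for i ∈ {3}; NE contributions (0, 0, 13, 0, 0), X = 13.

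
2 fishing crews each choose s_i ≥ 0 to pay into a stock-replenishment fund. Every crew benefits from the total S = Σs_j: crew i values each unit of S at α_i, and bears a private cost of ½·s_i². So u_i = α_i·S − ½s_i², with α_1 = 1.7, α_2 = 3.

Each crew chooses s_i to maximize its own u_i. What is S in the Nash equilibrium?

4.7

Crew i's FOC: ∂u_i/∂s_i = α_i − s_i = 0, so s_i* = α_i.
NE contributions = (1.7, 3); S = 4.7.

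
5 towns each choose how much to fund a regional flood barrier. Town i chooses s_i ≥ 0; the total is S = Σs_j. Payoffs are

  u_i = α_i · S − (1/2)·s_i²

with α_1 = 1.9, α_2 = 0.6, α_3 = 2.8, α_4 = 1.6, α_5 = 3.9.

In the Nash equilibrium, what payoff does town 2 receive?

6.3

Town i's FOC: ∂u_i/∂s_i = α_i − s_i = 0, so s_i* = α_i.
NE contributions = (1.9, 0.6, 2.8, 1.6, 3.9); S = 10.8.
u_2 = α_2·S − ½·(s_2)² = 0.6·10.8 − ½·0.6² = 6.3.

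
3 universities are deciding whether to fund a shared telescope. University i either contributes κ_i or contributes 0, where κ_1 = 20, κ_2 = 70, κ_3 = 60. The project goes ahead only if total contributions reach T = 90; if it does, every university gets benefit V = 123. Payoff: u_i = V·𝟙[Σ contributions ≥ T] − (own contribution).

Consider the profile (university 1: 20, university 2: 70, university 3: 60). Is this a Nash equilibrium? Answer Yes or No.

Total = 150 ≥ 90: provided.
University 1 (pledges 20, payoff 103): dropping to 0 → total 130, payoff 123. Profitable deviation.

No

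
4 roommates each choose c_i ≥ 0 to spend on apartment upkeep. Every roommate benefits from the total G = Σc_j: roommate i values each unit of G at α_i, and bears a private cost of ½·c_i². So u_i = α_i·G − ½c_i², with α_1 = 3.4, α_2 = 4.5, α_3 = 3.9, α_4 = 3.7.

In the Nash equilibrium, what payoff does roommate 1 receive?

Roommate i's FOC: ∂u_i/∂c_i = α_i − c_i = 0, so c_i* = α_i.
NE contributions = (3.4, 4.5, 3.9, 3.7); G = 15.5.
u_1 = α_1·G − ½·(c_1)² = 3.4·15.5 − ½·3.4² = 46.92.

46.92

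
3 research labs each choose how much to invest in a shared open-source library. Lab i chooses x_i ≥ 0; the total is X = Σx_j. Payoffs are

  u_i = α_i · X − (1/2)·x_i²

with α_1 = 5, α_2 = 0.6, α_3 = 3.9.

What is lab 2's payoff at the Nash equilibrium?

5.52

Lab i's FOC: ∂u_i/∂x_i = α_i − x_i = 0, so x_i* = α_i.
NE contributions = (5, 0.6, 3.9); X = 9.5.
u_2 = α_2·X − ½·(x_2)² = 0.6·9.5 − ½·0.6² = 5.52.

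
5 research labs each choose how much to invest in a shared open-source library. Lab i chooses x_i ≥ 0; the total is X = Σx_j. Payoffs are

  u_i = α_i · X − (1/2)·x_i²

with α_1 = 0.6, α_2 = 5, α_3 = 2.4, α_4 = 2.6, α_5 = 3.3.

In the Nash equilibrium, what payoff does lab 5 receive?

Lab i's FOC: ∂u_i/∂x_i = α_i − x_i = 0, so x_i* = α_i.
NE contributions = (0.6, 5, 2.4, 2.6, 3.3); X = 13.9.
u_5 = α_5·X − ½·(x_5)² = 3.3·13.9 − ½·3.3² = 40.425.

40.425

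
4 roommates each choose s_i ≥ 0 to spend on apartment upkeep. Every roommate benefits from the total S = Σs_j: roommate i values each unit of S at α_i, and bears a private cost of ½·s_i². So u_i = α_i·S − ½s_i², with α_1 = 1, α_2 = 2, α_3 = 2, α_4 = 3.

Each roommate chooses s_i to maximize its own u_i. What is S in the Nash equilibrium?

Roommate i's FOC: ∂u_i/∂s_i = α_i − s_i = 0, so s_i* = α_i.
NE contributions = (1, 2, 2, 3); S = 8.

8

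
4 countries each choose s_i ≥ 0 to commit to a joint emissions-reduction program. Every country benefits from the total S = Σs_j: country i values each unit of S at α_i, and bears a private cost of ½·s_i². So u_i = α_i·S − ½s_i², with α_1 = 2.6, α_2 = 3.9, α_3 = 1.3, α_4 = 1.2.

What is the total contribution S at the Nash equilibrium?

9

Country i's FOC: ∂u_i/∂s_i = α_i − s_i = 0, so s_i* = α_i.
NE contributions = (2.6, 3.9, 1.3, 1.2); S = 9.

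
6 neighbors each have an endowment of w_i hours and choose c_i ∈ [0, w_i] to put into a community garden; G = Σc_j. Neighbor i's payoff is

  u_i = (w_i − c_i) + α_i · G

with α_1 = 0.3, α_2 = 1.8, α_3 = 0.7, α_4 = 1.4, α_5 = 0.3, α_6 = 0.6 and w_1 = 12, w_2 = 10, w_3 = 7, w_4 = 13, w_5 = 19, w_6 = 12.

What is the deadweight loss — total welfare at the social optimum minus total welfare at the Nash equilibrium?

205

∂u_i/∂c_i = α_i − 1, so neighbor i contributes w_i if α_i > 1, else 0.
α_i > 1 for i ∈ {2, 4}; NE contributions (0, 10, 0, 13, 0, 0), G = 23.
W^NE = Σw_i − G^NE + (Σα_i)·G^NE = 73 + 4.1·23 = 167.3.
Planner: ∂(Σu_j)/∂c_i = Σα_j − 1 = 4.1 > 0, so everyone contributes w_i; G^SO = 73, W^SO = 73 + 4.1·73 = 372.3.
Deadweight loss = 205.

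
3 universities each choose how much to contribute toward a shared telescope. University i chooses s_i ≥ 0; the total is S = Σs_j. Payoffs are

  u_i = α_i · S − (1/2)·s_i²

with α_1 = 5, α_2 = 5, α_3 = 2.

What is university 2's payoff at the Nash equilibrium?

University i's FOC: ∂u_i/∂s_i = α_i − s_i = 0, so s_i* = α_i.
NE contributions = (5, 5, 2); S = 12.
u_2 = α_2·S − ½·(s_2)² = 5·12 − ½·5² = 47.5.

47.5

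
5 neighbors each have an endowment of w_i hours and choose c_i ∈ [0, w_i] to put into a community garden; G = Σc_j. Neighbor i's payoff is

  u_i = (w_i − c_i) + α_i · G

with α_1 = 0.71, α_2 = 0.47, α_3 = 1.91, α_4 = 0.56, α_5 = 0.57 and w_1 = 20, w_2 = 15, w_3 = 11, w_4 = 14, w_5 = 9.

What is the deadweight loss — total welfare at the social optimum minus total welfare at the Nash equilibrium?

186.76

∂u_i/∂c_i = α_i − 1, so neighbor i contributes w_i if α_i > 1, else 0.
α_i > 1 for i ∈ {3}; NE contributions (0, 0, 11, 0, 0), G = 11.
W^NE = Σw_i − G^NE + (Σα_i)·G^NE = 69 + 3.22·11 = 104.42.
Planner: ∂(Σu_j)/∂c_i = Σα_j − 1 = 3.22 > 0, so everyone contributes w_i; G^SO = 69, W^SO = 69 + 3.22·69 = 291.18.
Deadweight loss = 186.76.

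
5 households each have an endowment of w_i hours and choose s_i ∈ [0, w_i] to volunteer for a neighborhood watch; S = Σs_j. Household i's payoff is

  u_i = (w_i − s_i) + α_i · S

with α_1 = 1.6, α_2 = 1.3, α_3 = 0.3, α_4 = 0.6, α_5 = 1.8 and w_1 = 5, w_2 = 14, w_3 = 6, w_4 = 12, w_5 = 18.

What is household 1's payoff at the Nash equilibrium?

∂u_i/∂s_i = α_i − 1, so household i contributes w_i if α_i > 1, else 0.
α_i > 1 for i ∈ {1, 2, 5}; NE contributions (5, 14, 0, 0, 18), S = 37.
u_1 = (5 − 5) + 1.6·37 = 59.2.

59.2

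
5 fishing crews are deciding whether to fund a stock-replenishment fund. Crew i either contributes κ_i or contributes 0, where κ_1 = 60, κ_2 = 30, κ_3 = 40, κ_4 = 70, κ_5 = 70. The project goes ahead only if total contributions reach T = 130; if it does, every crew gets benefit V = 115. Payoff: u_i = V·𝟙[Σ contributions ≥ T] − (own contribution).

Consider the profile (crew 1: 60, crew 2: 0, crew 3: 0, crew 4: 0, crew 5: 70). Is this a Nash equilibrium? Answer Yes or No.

Yes

Total = 130 ≥ 130: provided.
Crew 1 (pledges 60, payoff 55): dropping to 0 → total 70, payoff 0. No gain.
Crew 2 (pledges 0, payoff 115): pledging 30 → total 160, payoff 85. No gain.
Crew 3 (pledges 0, payoff 115): pledging 40 → total 170, payoff 75. No gain.
Crew 4 (pledges 0, payoff 115): pledging 70 → total 200, payoff 45. No gain.
Crew 5 (pledges 70, payoff 45): dropping to 0 → total 60, payoff 0. No gain.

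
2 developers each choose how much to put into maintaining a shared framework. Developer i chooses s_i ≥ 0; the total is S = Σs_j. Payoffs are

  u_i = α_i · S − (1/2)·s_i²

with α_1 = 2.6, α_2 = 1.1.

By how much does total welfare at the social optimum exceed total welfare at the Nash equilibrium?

3.985

Developer i's FOC: ∂u_i/∂s_i = α_i − s_i = 0, so s_i* = α_i.
NE contributions = (2.6, 1.1); S = 3.7.
W^NE = (Σα)·S − ½Σα_i² = 3.7² − ½·7.97 = 9.705.
Planner sets s_i = Σα_j = 3.7 for every i, so S^SO = 2·3.7 = 7.4.
W^SO = (Σα)·S^SO − ½·2·(Σα)² = (2/2)·3.7² = 13.69.
Deadweight loss = W^SO − W^NE = 3.985.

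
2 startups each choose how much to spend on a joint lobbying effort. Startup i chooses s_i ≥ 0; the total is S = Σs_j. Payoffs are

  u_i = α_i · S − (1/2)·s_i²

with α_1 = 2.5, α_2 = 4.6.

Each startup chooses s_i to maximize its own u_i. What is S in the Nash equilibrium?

7.1

Startup i's FOC: ∂u_i/∂s_i = α_i − s_i = 0, so s_i* = α_i.
NE contributions = (2.5, 4.6); S = 7.1.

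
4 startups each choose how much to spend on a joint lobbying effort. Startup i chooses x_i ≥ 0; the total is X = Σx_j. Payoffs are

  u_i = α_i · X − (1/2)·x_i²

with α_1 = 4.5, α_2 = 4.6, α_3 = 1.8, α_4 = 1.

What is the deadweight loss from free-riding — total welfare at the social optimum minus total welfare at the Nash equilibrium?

Startup i's FOC: ∂u_i/∂x_i = α_i − x_i = 0, so x_i* = α_i.
NE contributions = (4.5, 4.6, 1.8, 1); X = 11.9.
W^NE = (Σα)·X − ½Σα_i² = 11.9² − ½·45.65 = 118.785.
Planner sets x_i = Σα_j = 11.9 for every i, so X^SO = 4·11.9 = 47.6.
W^SO = (Σα)·X^SO − ½·4·(Σα)² = (4/2)·11.9² = 283.22.
Deadweight loss = W^SO − W^NE = 164.435.

164.435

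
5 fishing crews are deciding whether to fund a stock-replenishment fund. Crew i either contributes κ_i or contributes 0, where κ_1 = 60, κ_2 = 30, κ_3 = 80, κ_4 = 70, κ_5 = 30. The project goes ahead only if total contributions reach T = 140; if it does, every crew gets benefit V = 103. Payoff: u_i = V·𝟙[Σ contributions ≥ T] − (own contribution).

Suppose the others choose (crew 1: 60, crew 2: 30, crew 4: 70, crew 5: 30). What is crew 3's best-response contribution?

0

Others' total = 190 ≥ 140; contributing adds cost 80 for no extra benefit.
Best response: 0.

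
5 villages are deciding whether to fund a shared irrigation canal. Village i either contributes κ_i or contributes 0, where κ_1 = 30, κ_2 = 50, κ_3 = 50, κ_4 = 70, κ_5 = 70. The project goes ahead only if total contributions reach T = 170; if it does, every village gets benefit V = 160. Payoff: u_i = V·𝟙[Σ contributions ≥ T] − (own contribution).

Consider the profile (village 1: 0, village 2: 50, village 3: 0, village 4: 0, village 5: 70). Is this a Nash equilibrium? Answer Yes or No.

Total = 120 < 170: not provided.
Village 1 (pledges 0, payoff 0): pledging 30 → total 150, payoff -30. No gain.
Village 2 (pledges 50, payoff -50): dropping to 0 → total 70, payoff 0. Profitable deviation.

No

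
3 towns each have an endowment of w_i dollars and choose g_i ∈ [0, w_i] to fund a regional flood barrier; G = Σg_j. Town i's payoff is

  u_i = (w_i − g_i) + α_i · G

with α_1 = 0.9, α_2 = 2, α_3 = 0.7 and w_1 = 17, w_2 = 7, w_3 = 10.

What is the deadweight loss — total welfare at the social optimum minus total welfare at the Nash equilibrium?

∂u_i/∂g_i = α_i − 1, so town i contributes w_i if α_i > 1, else 0.
α_i > 1 for i ∈ {2}; NE contributions (0, 7, 0), G = 7.
W^NE = Σw_i − G^NE + (Σα_i)·G^NE = 34 + 2.6·7 = 52.2.
Planner: ∂(Σu_j)/∂g_i = Σα_j − 1 = 2.6 > 0, so everyone contributes w_i; G^SO = 34, W^SO = 34 + 2.6·34 = 122.4.
Deadweight loss = 70.2.

70.2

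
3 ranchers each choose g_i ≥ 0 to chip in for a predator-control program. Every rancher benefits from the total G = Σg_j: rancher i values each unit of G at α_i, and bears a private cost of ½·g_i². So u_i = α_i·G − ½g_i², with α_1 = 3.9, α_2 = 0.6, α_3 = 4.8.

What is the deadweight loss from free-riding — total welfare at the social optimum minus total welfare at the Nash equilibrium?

62.55

Rancher i's FOC: ∂u_i/∂g_i = α_i − g_i = 0, so g_i* = α_i.
NE contributions = (3.9, 0.6, 4.8); G = 9.3.
W^NE = (Σα)·G − ½Σα_i² = 9.3² − ½·38.61 = 67.185.
Planner sets g_i = Σα_j = 9.3 for every i, so G^SO = 3·9.3 = 27.9.
W^SO = (Σα)·G^SO − ½·3·(Σα)² = (3/2)·9.3² = 129.735.
Deadweight loss = W^SO − W^NE = 62.55.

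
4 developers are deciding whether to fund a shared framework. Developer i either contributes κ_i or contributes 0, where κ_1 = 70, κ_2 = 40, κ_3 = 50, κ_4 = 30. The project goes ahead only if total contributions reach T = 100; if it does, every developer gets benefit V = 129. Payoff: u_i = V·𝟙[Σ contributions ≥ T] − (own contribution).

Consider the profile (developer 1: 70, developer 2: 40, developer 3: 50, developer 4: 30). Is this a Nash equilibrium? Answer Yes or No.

Total = 190 ≥ 100: provided.
Developer 1 (pledges 70, payoff 59): dropping to 0 → total 120, payoff 129. Profitable deviation.

No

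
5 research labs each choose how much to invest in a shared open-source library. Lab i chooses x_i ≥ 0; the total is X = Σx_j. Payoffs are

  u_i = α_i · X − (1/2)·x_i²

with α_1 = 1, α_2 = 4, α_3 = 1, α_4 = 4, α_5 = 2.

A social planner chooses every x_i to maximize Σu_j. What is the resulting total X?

60

Planner FOC: ∂(Σu_j)/∂x_i = (Σα_j) − x_i = 0, so x_i^SO = Σα_j = 12 for every i; X^SO = 60.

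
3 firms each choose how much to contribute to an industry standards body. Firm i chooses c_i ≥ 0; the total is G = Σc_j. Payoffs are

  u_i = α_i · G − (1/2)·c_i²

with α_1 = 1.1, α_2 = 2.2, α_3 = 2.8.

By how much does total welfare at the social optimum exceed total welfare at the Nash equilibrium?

25.55

Firm i's FOC: ∂u_i/∂c_i = α_i − c_i = 0, so c_i* = α_i.
NE contributions = (1.1, 2.2, 2.8); G = 6.1.
W^NE = (Σα)·G − ½Σα_i² = 6.1² − ½·13.89 = 30.265.
Planner sets c_i = Σα_j = 6.1 for every i, so G^SO = 3·6.1 = 18.3.
W^SO = (Σα)·G^SO − ½·3·(Σα)² = (3/2)·6.1² = 55.815.
Deadweight loss = W^SO − W^NE = 25.55.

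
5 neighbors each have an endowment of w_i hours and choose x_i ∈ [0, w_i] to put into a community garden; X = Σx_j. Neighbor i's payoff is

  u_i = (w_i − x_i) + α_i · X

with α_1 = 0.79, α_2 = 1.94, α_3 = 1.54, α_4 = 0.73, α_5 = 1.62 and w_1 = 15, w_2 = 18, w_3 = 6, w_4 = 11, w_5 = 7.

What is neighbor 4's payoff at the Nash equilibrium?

∂u_i/∂x_i = α_i − 1, so neighbor i contributes w_i if α_i > 1, else 0.
α_i > 1 for i ∈ {2, 3, 5}; NE contributions (0, 18, 6, 0, 7), X = 31.
u_4 = (11 − 0) + 0.73·31 = 33.63.

33.63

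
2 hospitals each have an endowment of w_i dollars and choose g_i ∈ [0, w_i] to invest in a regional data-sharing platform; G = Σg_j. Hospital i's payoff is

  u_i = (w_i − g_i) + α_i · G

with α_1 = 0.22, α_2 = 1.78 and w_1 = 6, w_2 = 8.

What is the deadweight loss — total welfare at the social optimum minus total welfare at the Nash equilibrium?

∂u_i/∂g_i = α_i − 1, so hospital i contributes w_i if α_i > 1, else 0.
α_i > 1 for i ∈ {2}; NE contributions (0, 8), G = 8.
W^NE = Σw_i − G^NE + (Σα_i)·G^NE = 14 + 1·8 = 22.
Planner: ∂(Σu_j)/∂g_i = Σα_j − 1 = 1 > 0, so everyone contributes w_i; G^SO = 14, W^SO = 14 + 1·14 = 28.
Deadweight loss = 6.

6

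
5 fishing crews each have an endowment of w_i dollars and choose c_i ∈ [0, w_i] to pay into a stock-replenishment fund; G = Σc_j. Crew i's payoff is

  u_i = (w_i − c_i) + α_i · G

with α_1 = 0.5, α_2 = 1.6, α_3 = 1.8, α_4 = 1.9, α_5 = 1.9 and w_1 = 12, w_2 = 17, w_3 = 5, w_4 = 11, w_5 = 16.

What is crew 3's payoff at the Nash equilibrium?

88.2

∂u_i/∂c_i = α_i − 1, so crew i contributes w_i if α_i > 1, else 0.
α_i > 1 for i ∈ {2, 3, 4, 5}; NE contributions (0, 17, 5, 11, 16), G = 49.
u_3 = (5 − 5) + 1.8·49 = 88.2.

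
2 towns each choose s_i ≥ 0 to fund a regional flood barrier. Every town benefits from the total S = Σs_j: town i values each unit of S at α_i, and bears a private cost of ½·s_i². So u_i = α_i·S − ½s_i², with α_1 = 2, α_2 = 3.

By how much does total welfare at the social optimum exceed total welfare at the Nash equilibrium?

Town i's FOC: ∂u_i/∂s_i = α_i − s_i = 0, so s_i* = α_i.
NE contributions = (2, 3); S = 5.
W^NE = (Σα)·S − ½Σα_i² = 5² − ½·13 = 18.5.
Planner sets s_i = Σα_j = 5 for every i, so S^SO = 2·5 = 10.
W^SO = (Σα)·S^SO − ½·2·(Σα)² = (2/2)·5² = 25.
Deadweight loss = W^SO − W^NE = 6.5.

6.5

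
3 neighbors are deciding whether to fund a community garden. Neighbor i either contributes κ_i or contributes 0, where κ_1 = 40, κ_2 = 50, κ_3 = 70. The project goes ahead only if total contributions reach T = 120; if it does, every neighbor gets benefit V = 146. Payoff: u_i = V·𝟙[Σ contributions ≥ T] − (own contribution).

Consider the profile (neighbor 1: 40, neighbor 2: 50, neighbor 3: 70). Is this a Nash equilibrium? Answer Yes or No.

Total = 160 ≥ 120: provided.
Neighbor 1 (pledges 40, payoff 106): dropping to 0 → total 120, payoff 146. Profitable deviation.

No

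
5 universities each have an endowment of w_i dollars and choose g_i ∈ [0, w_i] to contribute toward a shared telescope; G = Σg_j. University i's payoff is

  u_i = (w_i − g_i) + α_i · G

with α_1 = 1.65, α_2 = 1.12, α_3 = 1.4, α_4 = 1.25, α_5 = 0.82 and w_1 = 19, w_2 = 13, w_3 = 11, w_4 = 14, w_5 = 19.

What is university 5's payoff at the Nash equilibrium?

65.74

∂u_i/∂g_i = α_i − 1, so university i contributes w_i if α_i > 1, else 0.
α_i > 1 for i ∈ {1, 2, 3, 4}; NE contributions (19, 13, 11, 14, 0), G = 57.
u_5 = (19 − 0) + 0.82·57 = 65.74.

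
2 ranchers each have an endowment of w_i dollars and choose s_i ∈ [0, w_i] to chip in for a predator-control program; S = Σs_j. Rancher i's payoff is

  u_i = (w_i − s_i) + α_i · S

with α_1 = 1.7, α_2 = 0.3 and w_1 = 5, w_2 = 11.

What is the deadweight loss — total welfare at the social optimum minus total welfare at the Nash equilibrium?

11

∂u_i/∂s_i = α_i − 1, so rancher i contributes w_i if α_i > 1, else 0.
α_i > 1 for i ∈ {1}; NE contributions (5, 0), S = 5.
W^NE = Σw_i − S^NE + (Σα_i)·S^NE = 16 + 1·5 = 21.
Planner: ∂(Σu_j)/∂s_i = Σα_j − 1 = 1 > 0, so everyone contributes w_i; S^SO = 16, W^SO = 16 + 1·16 = 32.
Deadweight loss = 11.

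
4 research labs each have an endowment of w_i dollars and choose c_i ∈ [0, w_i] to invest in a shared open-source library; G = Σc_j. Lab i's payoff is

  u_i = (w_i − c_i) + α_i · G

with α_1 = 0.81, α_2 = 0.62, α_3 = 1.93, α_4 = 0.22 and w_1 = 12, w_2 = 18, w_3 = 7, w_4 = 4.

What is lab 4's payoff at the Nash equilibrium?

5.54

∂u_i/∂c_i = α_i − 1, so lab i contributes w_i if α_i > 1, else 0.
α_i > 1 for i ∈ {3}; NE contributions (0, 0, 7, 0), G = 7.
u_4 = (4 − 0) + 0.22·7 = 5.54.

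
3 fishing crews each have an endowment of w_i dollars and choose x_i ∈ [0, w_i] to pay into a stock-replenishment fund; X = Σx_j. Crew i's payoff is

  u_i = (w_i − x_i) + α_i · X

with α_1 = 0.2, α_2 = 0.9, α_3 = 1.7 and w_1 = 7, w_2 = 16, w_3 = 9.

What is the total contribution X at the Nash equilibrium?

9

∂u_i/∂x_i = α_i − 1, so crew i contributes w_i if α_i > 1, else 0.
α_i > 1 for i ∈ {3}; NE contributions (0, 0, 9), X = 9.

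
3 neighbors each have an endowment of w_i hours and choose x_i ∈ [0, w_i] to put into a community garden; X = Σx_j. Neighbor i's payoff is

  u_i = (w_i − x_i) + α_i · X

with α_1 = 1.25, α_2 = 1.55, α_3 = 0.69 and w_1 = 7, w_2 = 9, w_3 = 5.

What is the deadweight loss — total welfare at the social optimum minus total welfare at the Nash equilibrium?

∂u_i/∂x_i = α_i − 1, so neighbor i contributes w_i if α_i > 1, else 0.
α_i > 1 for i ∈ {1, 2}; NE contributions (7, 9, 0), X = 16.
W^NE = Σw_i − X^NE + (Σα_i)·X^NE = 21 + 2.49·16 = 60.84.
Planner: ∂(Σu_j)/∂x_i = Σα_j − 1 = 2.49 > 0, so everyone contributes w_i; X^SO = 21, W^SO = 21 + 2.49·21 = 73.29.
Deadweight loss = 12.45.

12.45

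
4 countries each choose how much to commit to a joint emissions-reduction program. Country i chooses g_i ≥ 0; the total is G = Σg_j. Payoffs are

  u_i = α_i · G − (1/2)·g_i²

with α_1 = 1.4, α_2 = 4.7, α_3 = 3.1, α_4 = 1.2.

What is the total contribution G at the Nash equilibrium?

Country i's FOC: ∂u_i/∂g_i = α_i − g_i = 0, so g_i* = α_i.
NE contributions = (1.4, 4.7, 3.1, 1.2); G = 10.4.

10.4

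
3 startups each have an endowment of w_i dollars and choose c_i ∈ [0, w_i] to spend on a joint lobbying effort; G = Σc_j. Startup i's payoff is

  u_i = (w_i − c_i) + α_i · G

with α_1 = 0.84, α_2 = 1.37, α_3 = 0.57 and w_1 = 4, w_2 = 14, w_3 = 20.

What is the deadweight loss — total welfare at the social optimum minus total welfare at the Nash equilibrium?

∂u_i/∂c_i = α_i − 1, so startup i contributes w_i if α_i > 1, else 0.
α_i > 1 for i ∈ {2}; NE contributions (0, 14, 0), G = 14.
W^NE = Σw_i − G^NE + (Σα_i)·G^NE = 38 + 1.78·14 = 62.92.
Planner: ∂(Σu_j)/∂c_i = Σα_j − 1 = 1.78 > 0, so everyone contributes w_i; G^SO = 38, W^SO = 38 + 1.78·38 = 105.64.
Deadweight loss = 42.72.

42.72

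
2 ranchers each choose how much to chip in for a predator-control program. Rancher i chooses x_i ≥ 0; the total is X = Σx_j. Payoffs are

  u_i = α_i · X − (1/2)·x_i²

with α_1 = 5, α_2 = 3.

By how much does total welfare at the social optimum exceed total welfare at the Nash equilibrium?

Rancher i's FOC: ∂u_i/∂x_i = α_i − x_i = 0, so x_i* = α_i.
NE contributions = (5, 3); X = 8.
W^NE = (Σα)·X − ½Σα_i² = 8² − ½·34 = 47.
Planner sets x_i = Σα_j = 8 for every i, so X^SO = 2·8 = 16.
W^SO = (Σα)·X^SO − ½·2·(Σα)² = (2/2)·8² = 64.
Deadweight loss = W^SO − W^NE = 17.

17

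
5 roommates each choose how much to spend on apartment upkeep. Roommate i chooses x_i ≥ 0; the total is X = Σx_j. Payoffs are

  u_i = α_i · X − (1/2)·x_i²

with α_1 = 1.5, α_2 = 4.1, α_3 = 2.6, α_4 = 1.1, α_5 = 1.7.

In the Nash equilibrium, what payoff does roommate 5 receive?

17.255

Roommate i's FOC: ∂u_i/∂x_i = α_i − x_i = 0, so x_i* = α_i.
NE contributions = (1.5, 4.1, 2.6, 1.1, 1.7); X = 11.
u_5 = α_5·X − ½·(x_5)² = 1.7·11 − ½·1.7² = 17.255.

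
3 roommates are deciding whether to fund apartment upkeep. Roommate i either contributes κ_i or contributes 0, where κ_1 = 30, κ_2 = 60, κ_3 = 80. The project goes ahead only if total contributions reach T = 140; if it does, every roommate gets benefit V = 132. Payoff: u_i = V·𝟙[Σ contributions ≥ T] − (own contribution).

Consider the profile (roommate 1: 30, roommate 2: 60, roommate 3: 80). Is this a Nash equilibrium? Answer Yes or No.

No

Total = 170 ≥ 140: provided.
Roommate 1 (pledges 30, payoff 102): dropping to 0 → total 140, payoff 132. Profitable deviation.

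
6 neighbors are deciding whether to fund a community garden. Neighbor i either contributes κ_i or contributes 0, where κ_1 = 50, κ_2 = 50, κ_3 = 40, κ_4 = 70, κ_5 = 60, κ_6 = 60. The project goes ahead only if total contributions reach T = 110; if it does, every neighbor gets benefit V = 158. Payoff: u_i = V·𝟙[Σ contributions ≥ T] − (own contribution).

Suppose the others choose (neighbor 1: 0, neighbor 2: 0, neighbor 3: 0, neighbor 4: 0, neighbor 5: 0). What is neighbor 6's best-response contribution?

0

Others' total = 0. Even contributing 60 gives 60 < 110: no benefit either way.
Best response: 0.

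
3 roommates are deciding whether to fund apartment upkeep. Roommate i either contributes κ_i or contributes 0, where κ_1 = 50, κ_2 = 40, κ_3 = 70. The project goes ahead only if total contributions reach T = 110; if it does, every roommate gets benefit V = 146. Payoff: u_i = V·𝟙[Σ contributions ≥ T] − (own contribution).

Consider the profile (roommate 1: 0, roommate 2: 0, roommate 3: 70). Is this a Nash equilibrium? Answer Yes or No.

Total = 70 < 110: not provided.
Roommate 1 (pledges 0, payoff 0): pledging 50 → total 120, payoff 96. Profitable deviation.

No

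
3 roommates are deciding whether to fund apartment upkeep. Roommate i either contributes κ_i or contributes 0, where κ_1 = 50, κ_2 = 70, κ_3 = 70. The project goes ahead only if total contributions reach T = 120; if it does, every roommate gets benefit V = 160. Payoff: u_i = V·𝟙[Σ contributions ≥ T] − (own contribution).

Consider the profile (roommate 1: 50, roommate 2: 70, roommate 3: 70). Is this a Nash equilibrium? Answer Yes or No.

No

Total = 190 ≥ 120: provided.
Roommate 1 (pledges 50, payoff 110): dropping to 0 → total 140, payoff 160. Profitable deviation.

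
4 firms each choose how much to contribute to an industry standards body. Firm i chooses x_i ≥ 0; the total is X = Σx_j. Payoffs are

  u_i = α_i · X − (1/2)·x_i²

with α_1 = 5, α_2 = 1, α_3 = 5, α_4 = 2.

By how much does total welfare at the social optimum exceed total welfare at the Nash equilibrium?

196.5

Firm i's FOC: ∂u_i/∂x_i = α_i − x_i = 0, so x_i* = α_i.
NE contributions = (5, 1, 5, 2); X = 13.
W^NE = (Σα)·X − ½Σα_i² = 13² − ½·55 = 141.5.
Planner sets x_i = Σα_j = 13 for every i, so X^SO = 4·13 = 52.
W^SO = (Σα)·X^SO − ½·4·(Σα)² = (4/2)·13² = 338.
Deadweight loss = W^SO − W^NE = 196.5.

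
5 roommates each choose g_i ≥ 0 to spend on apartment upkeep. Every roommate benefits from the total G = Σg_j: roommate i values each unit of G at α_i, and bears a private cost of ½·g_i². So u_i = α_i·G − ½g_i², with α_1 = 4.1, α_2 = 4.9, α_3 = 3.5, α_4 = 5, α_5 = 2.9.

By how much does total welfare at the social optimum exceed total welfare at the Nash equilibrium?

Roommate i's FOC: ∂u_i/∂g_i = α_i − g_i = 0, so g_i* = α_i.
NE contributions = (4.1, 4.9, 3.5, 5, 2.9); G = 20.4.
W^NE = (Σα)·G − ½Σα_i² = 20.4² − ½·86.48 = 372.92.
Planner sets g_i = Σα_j = 20.4 for every i, so G^SO = 5·20.4 = 102.
W^SO = (Σα)·G^SO − ½·5·(Σα)² = (5/2)·20.4² = 1040.4.
Deadweight loss = W^SO − W^NE = 667.48.

667.48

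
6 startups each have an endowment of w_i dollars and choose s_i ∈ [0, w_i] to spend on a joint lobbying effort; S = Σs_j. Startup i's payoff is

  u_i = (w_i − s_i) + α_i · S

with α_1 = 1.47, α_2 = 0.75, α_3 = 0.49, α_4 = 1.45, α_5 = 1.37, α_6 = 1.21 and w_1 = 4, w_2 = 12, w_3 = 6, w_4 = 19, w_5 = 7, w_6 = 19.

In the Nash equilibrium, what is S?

∂u_i/∂s_i = α_i − 1, so startup i contributes w_i if α_i > 1, else 0.
α_i > 1 for i ∈ {1, 4, 5, 6}; NE contributions (4, 0, 0, 19, 7, 19), S = 49.

49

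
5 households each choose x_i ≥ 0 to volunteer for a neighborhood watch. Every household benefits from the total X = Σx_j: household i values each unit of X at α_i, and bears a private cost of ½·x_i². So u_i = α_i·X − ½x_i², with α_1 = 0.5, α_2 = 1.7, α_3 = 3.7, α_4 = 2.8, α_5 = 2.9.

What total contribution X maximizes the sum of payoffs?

58

Planner FOC: ∂(Σu_j)/∂x_i = (Σα_j) − x_i = 0, so x_i^SO = Σα_j = 11.6 for every i; X^SO = 58.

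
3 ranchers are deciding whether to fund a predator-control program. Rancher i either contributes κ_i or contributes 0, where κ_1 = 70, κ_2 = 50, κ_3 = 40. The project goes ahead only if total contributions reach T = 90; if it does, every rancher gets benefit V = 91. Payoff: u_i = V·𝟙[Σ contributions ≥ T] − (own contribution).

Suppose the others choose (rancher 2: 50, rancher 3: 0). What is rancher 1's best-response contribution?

Others' total = 50. Contributing 70 brings total to 120 ≥ 90: gain V − κ_1 = 21.
Best response: 70.

70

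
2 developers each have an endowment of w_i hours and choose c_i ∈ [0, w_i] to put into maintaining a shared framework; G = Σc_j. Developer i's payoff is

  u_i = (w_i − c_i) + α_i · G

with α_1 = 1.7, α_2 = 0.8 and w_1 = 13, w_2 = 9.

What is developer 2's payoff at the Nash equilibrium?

19.4

∂u_i/∂c_i = α_i − 1, so developer i contributes w_i if α_i > 1, else 0.
α_i > 1 for i ∈ {1}; NE contributions (13, 0), G = 13.
u_2 = (9 − 0) + 0.8·13 = 19.4.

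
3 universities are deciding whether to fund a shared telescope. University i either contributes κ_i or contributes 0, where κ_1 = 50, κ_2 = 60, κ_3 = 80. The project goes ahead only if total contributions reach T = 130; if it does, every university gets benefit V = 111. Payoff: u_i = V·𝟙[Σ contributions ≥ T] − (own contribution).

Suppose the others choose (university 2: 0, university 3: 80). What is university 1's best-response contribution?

Others' total = 80. Contributing 50 brings total to 130 ≥ 130: gain V − κ_1 = 61.
Best response: 50.

50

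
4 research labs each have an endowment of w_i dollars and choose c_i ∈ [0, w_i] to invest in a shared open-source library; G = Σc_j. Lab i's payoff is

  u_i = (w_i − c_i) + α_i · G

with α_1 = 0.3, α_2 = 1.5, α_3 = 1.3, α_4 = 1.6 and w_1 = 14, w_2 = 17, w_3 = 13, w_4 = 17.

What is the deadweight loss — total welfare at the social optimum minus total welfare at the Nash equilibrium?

51.8

∂u_i/∂c_i = α_i − 1, so lab i contributes w_i if α_i > 1, else 0.
α_i > 1 for i ∈ {2, 3, 4}; NE contributions (0, 17, 13, 17), G = 47.
W^NE = Σw_i − G^NE + (Σα_i)·G^NE = 61 + 3.7·47 = 234.9.
Planner: ∂(Σu_j)/∂c_i = Σα_j − 1 = 3.7 > 0, so everyone contributes w_i; G^SO = 61, W^SO = 61 + 3.7·61 = 286.7.
Deadweight loss = 51.8.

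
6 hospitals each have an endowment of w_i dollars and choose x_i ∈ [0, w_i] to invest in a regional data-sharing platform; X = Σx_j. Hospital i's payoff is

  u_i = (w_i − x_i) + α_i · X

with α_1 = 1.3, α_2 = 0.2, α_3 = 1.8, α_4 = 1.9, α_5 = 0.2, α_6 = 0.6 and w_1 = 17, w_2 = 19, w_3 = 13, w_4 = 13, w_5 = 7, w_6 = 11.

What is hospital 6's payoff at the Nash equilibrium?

∂u_i/∂x_i = α_i − 1, so hospital i contributes w_i if α_i > 1, else 0.
α_i > 1 for i ∈ {1, 3, 4}; NE contributions (17, 0, 13, 13, 0, 0), X = 43.
u_6 = (11 − 0) + 0.6·43 = 36.8.

36.8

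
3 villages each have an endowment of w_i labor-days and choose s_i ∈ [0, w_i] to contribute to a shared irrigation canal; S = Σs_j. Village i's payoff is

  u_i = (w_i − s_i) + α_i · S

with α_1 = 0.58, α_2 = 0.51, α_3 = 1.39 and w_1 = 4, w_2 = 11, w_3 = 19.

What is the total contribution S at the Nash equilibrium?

∂u_i/∂s_i = α_i − 1, so village i contributes w_i if α_i > 1, else 0.
α_i > 1 for i ∈ {3}; NE contributions (0, 0, 19), S = 19.

19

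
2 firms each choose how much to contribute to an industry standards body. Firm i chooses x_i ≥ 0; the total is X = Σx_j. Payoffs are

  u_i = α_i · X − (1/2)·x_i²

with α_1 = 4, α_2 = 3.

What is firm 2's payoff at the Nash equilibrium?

Firm i's FOC: ∂u_i/∂x_i = α_i − x_i = 0, so x_i* = α_i.
NE contributions = (4, 3); X = 7.
u_2 = α_2·X − ½·(x_2)² = 3·7 − ½·3² = 16.5.

16.5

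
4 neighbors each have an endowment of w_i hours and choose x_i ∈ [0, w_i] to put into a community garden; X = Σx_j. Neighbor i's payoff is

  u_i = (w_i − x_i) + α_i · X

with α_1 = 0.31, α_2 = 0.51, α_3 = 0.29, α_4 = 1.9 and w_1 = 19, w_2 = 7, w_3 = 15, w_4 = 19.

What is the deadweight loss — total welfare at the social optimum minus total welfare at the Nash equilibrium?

∂u_i/∂x_i = α_i − 1, so neighbor i contributes w_i if α_i > 1, else 0.
α_i > 1 for i ∈ {4}; NE contributions (0, 0, 0, 19), X = 19.
W^NE = Σw_i − X^NE + (Σα_i)·X^NE = 60 + 2.01·19 = 98.19.
Planner: ∂(Σu_j)/∂x_i = Σα_j − 1 = 2.01 > 0, so everyone contributes w_i; X^SO = 60, W^SO = 60 + 2.01·60 = 180.6.
Deadweight loss = 82.41.

82.41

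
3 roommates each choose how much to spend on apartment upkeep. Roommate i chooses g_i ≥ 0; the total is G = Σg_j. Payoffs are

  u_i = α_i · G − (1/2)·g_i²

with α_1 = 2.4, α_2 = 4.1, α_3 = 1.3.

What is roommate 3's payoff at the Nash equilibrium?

Roommate i's FOC: ∂u_i/∂g_i = α_i − g_i = 0, so g_i* = α_i.
NE contributions = (2.4, 4.1, 1.3); G = 7.8.
u_3 = α_3·G − ½·(g_3)² = 1.3·7.8 − ½·1.3² = 9.295.

9.295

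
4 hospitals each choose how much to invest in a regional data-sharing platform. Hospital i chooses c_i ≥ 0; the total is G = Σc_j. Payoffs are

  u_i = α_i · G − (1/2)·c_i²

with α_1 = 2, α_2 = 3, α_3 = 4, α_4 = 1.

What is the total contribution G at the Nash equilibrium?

10

Hospital i's FOC: ∂u_i/∂c_i = α_i − c_i = 0, so c_i* = α_i.
NE contributions = (2, 3, 4, 1); G = 10.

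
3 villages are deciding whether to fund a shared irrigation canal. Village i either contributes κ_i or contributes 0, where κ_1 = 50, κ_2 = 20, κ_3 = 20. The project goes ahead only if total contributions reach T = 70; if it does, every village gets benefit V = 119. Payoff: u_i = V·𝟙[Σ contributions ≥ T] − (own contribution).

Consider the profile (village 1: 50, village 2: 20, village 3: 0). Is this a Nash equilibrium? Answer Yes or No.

Yes

Total = 70 ≥ 70: provided.
Village 1 (pledges 50, payoff 69): dropping to 0 → total 20, payoff 0. No gain.
Village 2 (pledges 20, payoff 99): dropping to 0 → total 50, payoff 0. No gain.
Village 3 (pledges 0, payoff 119): pledging 20 → total 90, payoff 99. No gain.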